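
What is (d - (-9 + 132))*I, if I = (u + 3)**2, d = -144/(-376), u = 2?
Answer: -144075/47 ≈ -3065.4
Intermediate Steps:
d = 18/47 (d = -144*(-1/376) = 18/47 ≈ 0.38298)
I = 25 (I = (2 + 3)**2 = 5**2 = 25)
(d - (-9 + 132))*I = (18/47 - (-9 + 132))*25 = (18/47 - 1*123)*25 = (18/47 - 123)*25 = -5763/47*25 = -144075/47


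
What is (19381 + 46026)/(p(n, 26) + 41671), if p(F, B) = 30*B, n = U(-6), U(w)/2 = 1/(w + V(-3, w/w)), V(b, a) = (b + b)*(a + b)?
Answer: 65407/42451 ≈ 1.5408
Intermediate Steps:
V(b, a) = 2*b*(a + b) (V(b, a) = (2*b)*(a + b) = 2*b*(a + b))
U(w) = 2/(12 + w) (U(w) = 2/(w + 2*(-3)*(w/w - 3)) = 2/(w + 2*(-3)*(1 - 3)) = 2/(w + 2*(-3)*(-2)) = 2/(w + 12) = 2/(12 + w))
n = ⅓ (n = 2/(12 - 6) = 2/6 = 2*(⅙) = ⅓ ≈ 0.33333)
(19381 + 46026)/(p(n, 26) + 41671) = (19381 + 46026)/(30*26 + 41671) = 65407/(780 + 41671) = 65407/42451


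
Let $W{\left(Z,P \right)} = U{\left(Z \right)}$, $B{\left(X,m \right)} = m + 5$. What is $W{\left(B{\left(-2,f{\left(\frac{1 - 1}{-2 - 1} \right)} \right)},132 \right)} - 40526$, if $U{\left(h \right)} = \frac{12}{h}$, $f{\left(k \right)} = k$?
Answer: $- \frac{202618}{5} \approx -40524.0$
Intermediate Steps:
$B{\left(X,m \right)} = 5 + m$
$W{\left(Z,P \right)} = \frac{12}{Z}$
$W{\left(B{\left(-2,f{\left(\frac{1 - 1}{-2 - 1} \right)} \right)},132 \right)} - 40526 = \frac{12}{5 + \frac{1 - 1}{-2 - 1}} - 40526 = \frac{12}{5 + \frac{0}{-3}} - 40526 = \frac{12}{5 + 0 \left(- \frac{1}{3}\right)} - 40526 = \frac{12}{5 + 0} - 40526 = \frac{12}{5} - 40526 = - \frac{202618}{5}$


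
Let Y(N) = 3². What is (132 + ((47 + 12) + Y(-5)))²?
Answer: 40000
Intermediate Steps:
Y(N) = 9
(132 + ((47 + 12) + Y(-5)))² = (132 + ((47 + 12) + 9))² = (132 + (59 + 9))² = (132 + 68)² = 200² = 40000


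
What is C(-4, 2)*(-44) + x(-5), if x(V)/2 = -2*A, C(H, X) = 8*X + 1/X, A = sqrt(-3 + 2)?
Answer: -726 - 4*I ≈ -726.0 - 4.0*I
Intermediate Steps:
A = I (A = sqrt(-1) = I ≈ 1.0*I)
C(H, X) = 1/X + 8*X
x(V) = -4*I (x(V) = 2*(-2*I) = -4*I)
C(-4, 2)*(-44) + x(-5) = (1/2 + 8*2)*(-44) - 4*I = (1/2 + 16)*(-44) - 4*I = (33/2)*(-44) - 4*I = -726 - 4*I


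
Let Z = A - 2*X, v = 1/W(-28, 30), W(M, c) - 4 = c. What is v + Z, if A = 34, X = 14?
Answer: 205/34 ≈ 6.0294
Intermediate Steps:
W(M, c) = 4 + c
v = 1/34 (v = 1/(4 + 30) = 1/34 ≈ 0.029412)
Z = 6 (Z = 34 - 2*14 = 34 - 28 = 6)
v + Z = 1/34 + 6 = 205/34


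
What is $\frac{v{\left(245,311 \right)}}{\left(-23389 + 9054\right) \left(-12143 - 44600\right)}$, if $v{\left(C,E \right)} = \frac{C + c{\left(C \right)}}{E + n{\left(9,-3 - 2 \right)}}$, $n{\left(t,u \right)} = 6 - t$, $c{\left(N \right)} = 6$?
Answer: $\frac{251}{250530558740} \approx 1.0019 \cdot 10^{-9}$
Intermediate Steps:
$v{\left(C,E \right)} = \frac{6 + C}{-3 + E}$ ($v{\left(C,E \right)} = \frac{C + 6}{E + \left(6 - 9\right)} = \frac{6 + C}{E + \left(6 - 9\right)} = \frac{6 + C}{E - 3} = \frac{6 + C}{-3 + E}$)
$\frac{v{\left(245,311 \right)}}{\left(-23389 + 9054\right) \left(-12143 - 44600\right)} = \frac{\frac{1}{-3 + 311} \left(6 + 245\right)}{\left(-23389 + 9054\right) \left(-12143 - 44600\right)} = \frac{\frac{1}{308} \cdot 251}{\left(-14335\right) \left(-56743\right)} = \frac{\frac{1}{308} \cdot 251}{813410905} = \frac{251}{308} \cdot \frac{1}{813410905} = \frac{251}{250530558740}$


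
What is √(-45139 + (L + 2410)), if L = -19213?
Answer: I*√61942 ≈ 248.88*I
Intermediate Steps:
√(-45139 + (L + 2410)) = √(-45139 + (-19213 + 2410)) = √(-45139 - 16803) = √(-61942) = I*√61942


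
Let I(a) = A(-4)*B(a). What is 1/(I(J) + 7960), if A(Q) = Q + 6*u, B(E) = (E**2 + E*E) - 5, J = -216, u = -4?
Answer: -1/2604636 ≈ -3.8393e-7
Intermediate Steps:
B(E) = -5 + 2*E**2 (B(E) = (E**2 + E**2) - 5 = 2*E**2 - 5 = -5 + 2*E**2)
A(Q) = -24 + Q (A(Q) = Q + 6*(-4) = Q - 24 = -24 + Q)
I(a) = 140 - 56*a**2 (I(a) = (-24 - 4)*(-5 + 2*a**2) = -28*(-5 + 2*a**2) = 140 - 56*a**2)
1/(I(J) + 7960) = 1/((140 - 56*(-216)**2) + 7960) = 1/((140 - 56*46656) + 7960) = 1/((140 - 2612736) + 7960) = 1/(-2612596 + 7960) = 1/(-2604636) = -1/2604636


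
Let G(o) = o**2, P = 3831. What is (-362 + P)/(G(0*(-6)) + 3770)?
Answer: 3469/3770 ≈ 0.92016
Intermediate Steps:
(-362 + P)/(G(0*(-6)) + 3770) = (-362 + 3831)/((0*(-6))**2 + 3770) = 3469/(0**2 + 3770) = 3469/(0 + 3770) = 3469/3770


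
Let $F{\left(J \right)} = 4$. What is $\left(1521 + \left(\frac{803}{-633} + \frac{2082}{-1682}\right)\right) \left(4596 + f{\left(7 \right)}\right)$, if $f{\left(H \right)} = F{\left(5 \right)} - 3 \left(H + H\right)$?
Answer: $\frac{3684571595446}{532353} \approx 6.9213 \cdot 10^{6}$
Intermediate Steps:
$f{\left(H \right)} = 4 - 6 H$ ($f{\left(H \right)} = 4 - 3 \left(H + H\right) = 4 - 3 \cdot 2 H = 4 - 6 H$)
$\left(1521 + \left(\frac{803}{-633} + \frac{2082}{-1682}\right)\right) \left(4596 + f{\left(7 \right)}\right) = \left(1521 + \left(\frac{803}{-633} + \frac{2082}{-1682}\right)\right) \left(4596 + \left(4 - 42\right)\right) = \left(1521 + \left(803 \left(- \frac{1}{633}\right) + 2082 \left(- \frac{1}{1682}\right)\right)\right) \left(4596 + \left(4 - 42\right)\right) = \left(1521 - \frac{1334276}{532353}\right) \left(4596 - 38\right) = \left(1521 - \frac{1334276}{532353}\right) 4558 = \frac{808374637}{532353} \cdot 4558 = \frac{3684571595446}{532353}$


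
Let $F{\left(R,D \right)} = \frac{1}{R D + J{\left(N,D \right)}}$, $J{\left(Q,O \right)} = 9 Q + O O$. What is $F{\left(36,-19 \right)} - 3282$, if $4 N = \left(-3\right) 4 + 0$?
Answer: $- \frac{1148701}{350} \approx -3282.0$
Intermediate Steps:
$N = -3$ ($N = \frac{\left(-3\right) 4 + 0}{4} = \frac{-12 + 0}{4} = \frac{1}{4} \left(-12\right) = -3$)
$J{\left(Q,O \right)} = O^{2} + 9 Q$ ($J{\left(Q,O \right)} = 9 Q + O^{2} = O^{2} + 9 Q$)
$F{\left(R,D \right)} = \frac{1}{-27 + D^{2} + D R}$ ($F{\left(R,D \right)} = \frac{1}{R D + \left(D^{2} + 9 \left(-3\right)\right)} = \frac{1}{D R + \left(D^{2} - 27\right)} = \frac{1}{D R + \left(-27 + D^{2}\right)} = \frac{1}{-27 + D^{2} + D R}$)
$F{\left(36,-19 \right)} - 3282 = \frac{1}{-27 + \left(-19\right)^{2} - 684} - 3282 = \frac{1}{-27 + 361 - 684} - 3282 = \frac{1}{-350} - 3282 = - \frac{1}{350} - 3282 = - \frac{1148701}{350}$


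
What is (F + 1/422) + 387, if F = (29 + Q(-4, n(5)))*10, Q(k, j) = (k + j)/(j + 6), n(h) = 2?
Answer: 142320/211 ≈ 674.50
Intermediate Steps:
Q(k, j) = (j + k)/(6 + j)
F = 575/2 (F = (29 + (2 - 4)/(6 + 2))*10 = (29 - 2/8)*10 = (29 + (1/8)*(-2))*10 = (29 - 1/4)*10 = (115/4)*10 = 575/2 ≈ 287.50)
(F + 1/422) + 387 = (575/2 + 1/422) + 387 = 60663/211 + 387 = 142320/211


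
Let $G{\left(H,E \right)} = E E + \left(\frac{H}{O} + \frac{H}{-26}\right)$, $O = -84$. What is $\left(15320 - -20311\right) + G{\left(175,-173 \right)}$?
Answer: $\frac{10225985}{156} \approx 65551.0$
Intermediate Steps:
$G{\left(H,E \right)} = E^{2} - \frac{55 H}{1092}$ ($G{\left(H,E \right)} = E E + \left(\frac{H}{-84} + \frac{H}{-26}\right) = E^{2} + \left(H \left(- \frac{1}{84}\right) + H \left(- \frac{1}{26}\right)\right) = E^{2} - \frac{55 H}{1092}$)
$\left(15320 - -20311\right) + G{\left(175,-173 \right)} = \left(15320 - -20311\right) + \left(\left(-173\right)^{2} - \frac{1375}{156}\right) = \left(15320 + 20311\right) + \left(29929 - \frac{1375}{156}\right) = 35631 + \frac{4667549}{156} = \frac{10225985}{156}$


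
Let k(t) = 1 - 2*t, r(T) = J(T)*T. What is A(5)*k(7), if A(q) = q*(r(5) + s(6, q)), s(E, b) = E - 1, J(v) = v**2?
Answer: -8450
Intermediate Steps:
s(E, b) = -1 + E
r(T) = T**3 (r(T) = T**2*T = T**3)
A(q) = 130*q (A(q) = q*(5**3 + (-1 + 6)) = q*(125 + 5) = q*130 = 130*q)
A(5)*k(7) = (130*5)*(1 - 2*7) = 650*(1 - 14) = 650*(-13) = -8450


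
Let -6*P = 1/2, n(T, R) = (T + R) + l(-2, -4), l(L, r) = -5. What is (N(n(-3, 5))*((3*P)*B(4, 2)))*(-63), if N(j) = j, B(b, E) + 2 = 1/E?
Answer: 567/8 ≈ 70.875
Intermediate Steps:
B(b, E) = -2 + 1/E
n(T, R) = -5 + R + T (n(T, R) = (T + R) - 5 = (R + T) - 5 = -5 + R + T)
P = -1/12 (P = -1/6/2 = -1/6*1/2 = -1/12 ≈ -0.083333)
(N(n(-3, 5))*((3*P)*B(4, 2)))*(-63) = ((-5 + 5 - 3)*((3*(-1/12))*(-2 + 1/2)))*(-63) = -(-3)*(-2 + 1/2)/4*(-63) = -(-3)*(-3)/(4*2)*(-63) = -3*3/8*(-63) = -9/8*(-63) = 567/8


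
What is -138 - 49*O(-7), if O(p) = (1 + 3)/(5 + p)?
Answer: -40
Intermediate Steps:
O(p) = 4/(5 + p)
-138 - 49*O(-7) = -138 - 196/(5 - 7) = -138 - 196/(-2) = -138 - 196*(-1)/2 = -138 - 49*(-2) = -138 + 98 = -40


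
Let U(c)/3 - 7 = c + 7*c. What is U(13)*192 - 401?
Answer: 63535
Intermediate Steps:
U(c) = 21 + 24*c (U(c) = 21 + 3*(c + 7*c) = 21 + 3*(8*c) = 21 + 24*c)
U(13)*192 - 401 = (21 + 24*13)*192 - 401 = (21 + 312)*192 - 401 = 333*192 - 401 = 63936 - 401 = 63535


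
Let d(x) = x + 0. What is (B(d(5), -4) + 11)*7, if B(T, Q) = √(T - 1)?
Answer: 91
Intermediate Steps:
d(x) = x
B(T, Q) = √(-1 + T)
(B(d(5), -4) + 11)*7 = (√(-1 + 5) + 11)*7 = (√4 + 11)*7 = (2 + 11)*7 = 13*7 = 91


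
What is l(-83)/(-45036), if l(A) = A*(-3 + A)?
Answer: -3569/22518 ≈ -0.15850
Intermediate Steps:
l(-83)/(-45036) = -83*(-3 - 83)/(-45036) = -83*(-86)*(-1/45036) = 7138*(-1/45036) = -3569/22518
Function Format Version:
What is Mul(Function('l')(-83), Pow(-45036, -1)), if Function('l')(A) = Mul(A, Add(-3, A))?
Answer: Rational(-3569, 22518) ≈ -0.15850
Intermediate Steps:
Mul(Function('l')(-83), Pow(-45036, -1)) = Mul(Mul(-83, Add(-3, -83)), Pow(-45036, -1)) = Mul(Mul(-83, -86), Rational(-1, 45036)) = Mul(7138, Rational(-1, 45036)) = Rational(-3569, 22518)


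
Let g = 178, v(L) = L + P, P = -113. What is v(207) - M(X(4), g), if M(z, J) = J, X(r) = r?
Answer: -84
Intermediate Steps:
v(L) = -113 + L (v(L) = L - 113 = -113 + L)
v(207) - M(X(4), g) = (-113 + 207) - 1*178 = 94 - 178 = -84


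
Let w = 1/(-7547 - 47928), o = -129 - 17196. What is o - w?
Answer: -961104374/55475 ≈ -17325.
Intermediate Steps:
o = -17325
w = -1/55475 (w = 1/(-55475) = -1/55475 ≈ -1.8026e-5)
o - w = -17325 - 1*(-1/55475) = -17325 + 1/55475 = -961104374/55475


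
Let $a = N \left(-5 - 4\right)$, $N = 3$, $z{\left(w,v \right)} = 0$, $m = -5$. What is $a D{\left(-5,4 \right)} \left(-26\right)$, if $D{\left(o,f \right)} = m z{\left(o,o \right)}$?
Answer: $0$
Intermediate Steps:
$D{\left(o,f \right)} = 0$ ($D{\left(o,f \right)} = \left(-5\right) 0 = 0$)
$a = -27$ ($a = 3 \left(-5 - 4\right) = 3 \left(-9\right) = -27$)
$a D{\left(-5,4 \right)} \left(-26\right) = \left(-27\right) 0 \left(-26\right) = 0 \left(-26\right) = 0$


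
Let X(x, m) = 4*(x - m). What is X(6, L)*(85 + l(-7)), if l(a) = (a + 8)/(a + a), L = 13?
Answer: -2378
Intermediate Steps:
X(x, m) = -4*m + 4*x
l(a) = (8 + a)/(2*a) (l(a) = (8 + a)/((2*a)) = (8 + a)*(1/(2*a)) = (8 + a)/(2*a))
X(6, L)*(85 + l(-7)) = (-4*13 + 4*6)*(85 + (1/2)*(8 - 7)/(-7)) = (-52 + 24)*(85 + (1/2)*(-1/7)*1) = -28*(85 - 1/14) = -28*1189/14 = -2378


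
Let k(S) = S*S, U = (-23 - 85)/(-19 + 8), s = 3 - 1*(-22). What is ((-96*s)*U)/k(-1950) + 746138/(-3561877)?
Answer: -3245689466/15048930325 ≈ -0.21568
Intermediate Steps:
s = 25 (s = 3 + 22 = 25)
U = 108/11 (U = -108/(-11) = -108*(-1/11) = 108/11 ≈ 9.8182)
k(S) = S**2
((-96*s)*U)/k(-1950) + 746138/(-3561877) = (-96*25*(108/11))/((-1950)**2) + 746138/(-3561877) = -2400*108/11/3802500 + 746138*(-1/3561877) = -259200/11*1/3802500 - 746138/3561877 = -288/46475 - 746138/3561877 = -3245689466/15048930325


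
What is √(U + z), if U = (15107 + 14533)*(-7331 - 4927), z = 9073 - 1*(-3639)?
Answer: 2*I*√90828602 ≈ 19061.0*I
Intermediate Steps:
z = 12712 (z = 9073 + 3639 = 12712)
U = -363327120 (U = 29640*(-12258) = -363327120)
√(U + z) = √(-363327120 + 12712) = √(-363314408) = 2*I*√90828602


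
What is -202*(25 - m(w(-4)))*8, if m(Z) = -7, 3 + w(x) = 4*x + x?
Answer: -51712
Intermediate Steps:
w(x) = -3 + 5*x (w(x) = -3 + (4*x + x) = -3 + 5*x)
-202*(25 - m(w(-4)))*8 = -202*(25 - 1*(-7))*8 = -202*(25 + 7)*8 = -202*32*8 = -6464*8 = -51712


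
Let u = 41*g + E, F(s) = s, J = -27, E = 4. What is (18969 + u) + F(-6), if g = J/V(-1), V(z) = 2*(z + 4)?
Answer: 37565/2 ≈ 18783.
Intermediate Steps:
V(z) = 8 + 2*z (V(z) = 2*(4 + z) = 8 + 2*z)
g = -9/2 (g = -27/(8 + 2*(-1)) = -27/(8 - 2) = -27/6 = -27*⅙ = -9/2 ≈ -4.5000)
u = -361/2 (u = 41*(-9/2) + 4 = -369/2 + 4 = -361/2 ≈ -180.50)
(18969 + u) + F(-6) = (18969 - 361/2) - 6 = 37577/2 - 6 = 37565/2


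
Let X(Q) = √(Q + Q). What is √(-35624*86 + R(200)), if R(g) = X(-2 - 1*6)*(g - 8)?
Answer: 4*√(-191479 + 48*I) ≈ 0.21939 + 1750.3*I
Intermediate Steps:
X(Q) = √2*√Q (X(Q) = √(2*Q) = √2*√Q)
R(g) = 4*I*(-8 + g) (R(g) = (√2*√(-2 - 1*6))*(g - 8) = (√2*√(-2 - 6))*(-8 + g) = (√2*√(-8))*(-8 + g) = (√2*(2*I*√2))*(-8 + g) = (4*I)*(-8 + g) = 4*I*(-8 + g))
√(-35624*86 + R(200)) = √(-35624*86 + 4*I*(-8 + 200)) = √(-3063664 + 4*I*192) = √(-3063664 + 768*I)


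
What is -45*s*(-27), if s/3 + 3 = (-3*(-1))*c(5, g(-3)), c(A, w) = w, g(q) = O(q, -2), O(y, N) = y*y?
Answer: 87480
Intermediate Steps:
O(y, N) = y²
g(q) = q²
s = 72 (s = -9 + 3*(-3*(-1)*(-3)²) = -9 + 3*(3*9) = -9 + 3*27 = -9 + 81 = 72)
-45*s*(-27) = -45*72*(-27) = -3240*(-27) = 87480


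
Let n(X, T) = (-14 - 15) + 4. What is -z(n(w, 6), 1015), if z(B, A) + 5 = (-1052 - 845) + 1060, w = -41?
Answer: 842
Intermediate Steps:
n(X, T) = -25 (n(X, T) = -29 + 4 = -25)
z(B, A) = -842 (z(B, A) = -5 + ((-1052 - 845) + 1060) = -5 + (-1897 + 1060) = -5 - 837 = -842)
-z(n(w, 6), 1015) = -1*(-842) = 842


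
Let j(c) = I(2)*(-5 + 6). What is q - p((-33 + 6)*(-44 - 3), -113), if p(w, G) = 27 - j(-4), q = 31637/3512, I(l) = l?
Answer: -56163/3512 ≈ -15.992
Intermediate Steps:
q = 31637/3512 (q = 31637*(1/3512) = 31637/3512 ≈ 9.0083)
j(c) = 2 (j(c) = 2*(-5 + 6) = 2*1 = 2)
p(w, G) = 25 (p(w, G) = 27 - 1*2 = 27 - 2 = 25)
q - p((-33 + 6)*(-44 - 3), -113) = 31637/3512 - 1*25 = 31637/3512 - 25 = -56163/3512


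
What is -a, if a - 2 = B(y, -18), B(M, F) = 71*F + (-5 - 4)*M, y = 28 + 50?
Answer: 1978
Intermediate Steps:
y = 78
B(M, F) = -9*M + 71*F (B(M, F) = 71*F - 9*M = -9*M + 71*F)
a = -1978 (a = 2 + (-9*78 + 71*(-18)) = 2 + (-702 - 1278) = 2 - 1980 = -1978)
-a = -1*(-1978) = 1978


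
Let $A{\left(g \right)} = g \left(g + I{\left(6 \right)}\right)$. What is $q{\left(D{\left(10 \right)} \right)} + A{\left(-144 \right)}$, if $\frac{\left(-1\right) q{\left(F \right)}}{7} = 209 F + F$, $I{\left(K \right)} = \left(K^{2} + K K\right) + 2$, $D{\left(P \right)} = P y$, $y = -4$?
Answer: $68880$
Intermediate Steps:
$D{\left(P \right)} = - 4 P$ ($D{\left(P \right)} = P \left(-4\right) = - 4 P$)
$I{\left(K \right)} = 2 + 2 K^{2}$ ($I{\left(K \right)} = \left(K^{2} + K^{2}\right) + 2 = 2 K^{2} + 2 = 2 + 2 K^{2}$)
$q{\left(F \right)} = - 1470 F$ ($q{\left(F \right)} = - 7 \left(209 F + F\right) = - 7 \cdot 210 F = - 1470 F$)
$A{\left(g \right)} = g \left(74 + g\right)$ ($A{\left(g \right)} = g \left(g + \left(2 + 2 \cdot 6^{2}\right)\right) = g \left(g + \left(2 + 2 \cdot 36\right)\right) = g \left(g + \left(2 + 72\right)\right) = g \left(g + 74\right) = g \left(74 + g\right)$)
$q{\left(D{\left(10 \right)} \right)} + A{\left(-144 \right)} = - 1470 \left(\left(-4\right) 10\right) - 144 \left(74 - 144\right) = \left(-1470\right) \left(-40\right) - -10080 = 58800 + 10080 = 68880$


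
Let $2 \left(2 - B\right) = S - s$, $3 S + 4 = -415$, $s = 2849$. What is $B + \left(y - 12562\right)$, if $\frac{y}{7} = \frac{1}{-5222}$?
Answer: $- \frac{24764965}{2238} \approx -11066.0$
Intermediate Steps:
$y = - \frac{1}{746}$ ($y = \frac{7}{-5222} = 7 \left(- \frac{1}{5222}\right) = - \frac{1}{746} \approx -0.0013405$)
$S = - \frac{419}{3}$ ($S = - \frac{4}{3} + \frac{1}{3} \left(-415\right) = - \frac{4}{3} - \frac{415}{3} = - \frac{419}{3} \approx -139.67$)
$B = \frac{4489}{3}$ ($B = 2 - \frac{- \frac{419}{3} - 2849}{2} = 2 - - \frac{4483}{3} = 2 + \frac{4483}{3} = \frac{4489}{3} \approx 1496.3$)
$B + \left(y - 12562\right) = \frac{4489}{3} - \frac{9371253}{746} = - \frac{24764965}{2238}$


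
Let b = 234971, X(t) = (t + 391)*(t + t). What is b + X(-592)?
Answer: 472955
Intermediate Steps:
X(t) = 2*t*(391 + t) (X(t) = (391 + t)*(2*t) = 2*t*(391 + t))
b + X(-592) = 234971 + 2*(-592)*(391 - 592) = 234971 + 2*(-592)*(-201) = 234971 + 237984 = 472955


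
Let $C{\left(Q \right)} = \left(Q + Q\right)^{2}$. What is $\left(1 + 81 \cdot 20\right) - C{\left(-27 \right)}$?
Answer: $-1295$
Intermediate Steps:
$C{\left(Q \right)} = 4 Q^{2}$ ($C{\left(Q \right)} = \left(2 Q\right)^{2} = 4 Q^{2}$)
$\left(1 + 81 \cdot 20\right) - C{\left(-27 \right)} = \left(1 + 81 \cdot 20\right) - 4 \left(-27\right)^{2} = \left(1 + 1620\right) - 4 \cdot 729 = 1621 - 2916 = -1295$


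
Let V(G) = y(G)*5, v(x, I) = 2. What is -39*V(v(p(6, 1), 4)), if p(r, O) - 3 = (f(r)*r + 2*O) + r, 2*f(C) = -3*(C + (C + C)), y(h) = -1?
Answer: 195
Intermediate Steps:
f(C) = -9*C/2 (f(C) = (-3*(C + (C + C)))/2 = (-3*(C + 2*C))/2 = (-9*C)/2 = -9*C/2)
p(r, O) = 3 + r + 2*O - 9*r²/2 (p(r, O) = 3 + (((-9*r/2)*r + 2*O) + r) = 3 + ((-9*r²/2 + 2*O) + r) = 3 + ((2*O - 9*r²/2) + r) = 3 + (r + 2*O - 9*r²/2) = 3 + r + 2*O - 9*r²/2)
V(G) = -5 (V(G) = -1*5 = -5)
-39*V(v(p(6, 1), 4)) = -39*(-5) = 195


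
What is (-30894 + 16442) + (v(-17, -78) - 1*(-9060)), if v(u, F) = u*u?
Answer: -5103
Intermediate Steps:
v(u, F) = u²
(-30894 + 16442) + (v(-17, -78) - 1*(-9060)) = (-30894 + 16442) + ((-17)² - 1*(-9060)) = -14452 + (289 + 9060) = -14452 + 9349 = -5103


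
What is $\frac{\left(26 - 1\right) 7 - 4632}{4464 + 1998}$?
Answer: $- \frac{4457}{6462} \approx -0.68972$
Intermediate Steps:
$\frac{\left(26 - 1\right) 7 - 4632}{4464 + 1998} = \frac{25 \cdot 7 - 4632}{6462} = \left(175 - 4632\right) \frac{1}{6462} = \left(-4457\right) \frac{1}{6462} = - \frac{4457}{6462}$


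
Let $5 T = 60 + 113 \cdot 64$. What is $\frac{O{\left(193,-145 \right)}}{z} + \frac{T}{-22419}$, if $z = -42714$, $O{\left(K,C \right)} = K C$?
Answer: $\frac{313945343}{532002870} \approx 0.59012$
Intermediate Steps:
$O{\left(K,C \right)} = C K$
$T = \frac{7292}{5}$ ($T = \frac{60 + 113 \cdot 64}{5} = \frac{60 + 7232}{5} = \frac{1}{5} \cdot 7292 = \frac{7292}{5} \approx 1458.4$)
$\frac{O{\left(193,-145 \right)}}{z} + \frac{T}{-22419} = \frac{\left(-145\right) 193}{-42714} + \frac{7292}{5 \left(-22419\right)} = \left(-27985\right) \left(- \frac{1}{42714}\right) + \frac{7292}{5} \left(- \frac{1}{22419}\right) = \frac{27985}{42714} - \frac{7292}{112095} = \frac{313945343}{532002870}$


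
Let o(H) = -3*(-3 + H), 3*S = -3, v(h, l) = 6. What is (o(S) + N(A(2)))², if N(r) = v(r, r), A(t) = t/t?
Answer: 324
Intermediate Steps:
A(t) = 1
N(r) = 6
S = -1 (S = (⅓)*(-3) = -1)
o(H) = 9 - 3*H
(o(S) + N(A(2)))² = ((9 - 3*(-1)) + 6)² = ((9 + 3) + 6)² = (12 + 6)² = 18² = 324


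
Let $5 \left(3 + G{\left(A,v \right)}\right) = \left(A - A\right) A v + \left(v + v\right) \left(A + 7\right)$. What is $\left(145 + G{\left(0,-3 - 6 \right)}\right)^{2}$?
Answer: $\frac{341056}{25} \approx 13642.0$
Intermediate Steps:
$G{\left(A,v \right)} = -3 + \frac{2 v \left(7 + A\right)}{5}$ ($G{\left(A,v \right)} = -3 + \frac{\left(A - A\right) A v + \left(v + v\right) \left(A + 7\right)}{5} = -3 + \frac{0 A v + 2 v \left(7 + A\right)}{5} = -3 + \frac{0 v + 2 v \left(7 + A\right)}{5} = -3 + \frac{0 + 2 v \left(7 + A\right)}{5} = -3 + \frac{2 v \left(7 + A\right)}{5}$)
$\left(145 + G{\left(0,-3 - 6 \right)}\right)^{2} = \left(145 + \left(-3 + \frac{14 \left(-3 - 6\right)}{5} + \frac{2}{5} \cdot 0 \left(-3 - 6\right)\right)\right)^{2} = \left(145 + \left(-3 + \frac{14}{5} \left(-9\right) + \frac{2}{5} \cdot 0 \left(-9\right)\right)\right)^{2} = \left(145 - \frac{141}{5}\right)^{2} = \left(\frac{584}{5}\right)^{2} = \frac{341056}{25}$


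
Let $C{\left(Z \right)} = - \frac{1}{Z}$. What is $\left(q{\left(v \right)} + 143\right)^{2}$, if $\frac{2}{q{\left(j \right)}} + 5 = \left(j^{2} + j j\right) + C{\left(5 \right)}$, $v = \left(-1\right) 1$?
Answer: $\frac{1297321}{64} \approx 20271.0$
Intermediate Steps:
$v = -1$
$q{\left(j \right)} = \frac{2}{- \frac{26}{5} + 2 j^{2}}$ ($q{\left(j \right)} = \frac{2}{-5 - \left(\frac{1}{5} - j^{2} - j j\right)} = \frac{2}{-5 + \left(\left(j^{2} + j^{2}\right) - \frac{1}{5}\right)} = \frac{2}{-5 + \left(2 j^{2} - \frac{1}{5}\right)} = \frac{2}{-5 + \left(- \frac{1}{5} + 2 j^{2}\right)} = \frac{2}{- \frac{26}{5} + 2 j^{2}}$)
$\left(q{\left(v \right)} + 143\right)^{2} = \left(\frac{5}{-13 + 5 \left(-1\right)^{2}} + 143\right)^{2} = \left(\frac{5}{-13 + 5 \cdot 1} + 143\right)^{2} = \left(\frac{5}{-13 + 5} + 143\right)^{2} = \left(\frac{5}{-8} + 143\right)^{2} = \left(5 \left(- \frac{1}{8}\right) + 143\right)^{2} = \left(- \frac{5}{8} + 143\right)^{2} = \left(\frac{1139}{8}\right)^{2} = \frac{1297321}{64}$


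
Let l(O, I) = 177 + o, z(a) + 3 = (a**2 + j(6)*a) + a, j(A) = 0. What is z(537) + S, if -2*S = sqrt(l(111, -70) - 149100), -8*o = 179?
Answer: 288903 - I*sqrt(2383126)/8 ≈ 2.889e+5 - 192.97*I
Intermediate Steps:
o = -179/8 (o = -1/8*179 = -179/8 ≈ -22.375)
z(a) = -3 + a + a**2 (z(a) = -3 + ((a**2 + 0*a) + a) = -3 + ((a**2 + 0) + a) = -3 + (a**2 + a) = -3 + (a + a**2) = -3 + a + a**2)
l(O, I) = 1237/8 (l(O, I) = 177 - 179/8 = 1237/8)
S = -I*sqrt(2383126)/8 (S = -sqrt(1237/8 - 149100)/2 = -I*sqrt(2383126)/8 ≈ -192.97*I)
z(537) + S = (-3 + 537 + 537**2) - I*sqrt(2383126)/8 = (-3 + 537 + 288369) - I*sqrt(2383126)/8 = 288903 - I*sqrt(2383126)/8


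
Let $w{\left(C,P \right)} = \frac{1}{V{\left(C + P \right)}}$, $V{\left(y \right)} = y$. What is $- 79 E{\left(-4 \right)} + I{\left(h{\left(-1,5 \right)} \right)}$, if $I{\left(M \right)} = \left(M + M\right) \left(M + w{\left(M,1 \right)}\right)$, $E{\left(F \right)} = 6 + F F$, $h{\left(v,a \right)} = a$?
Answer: $- \frac{5059}{3} \approx -1686.3$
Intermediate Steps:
$w{\left(C,P \right)} = \frac{1}{C + P}$
$E{\left(F \right)} = 6 + F^{2}$
$I{\left(M \right)} = 2 M \left(M + \frac{1}{1 + M}\right)$ ($I{\left(M \right)} = \left(M + M\right) \left(M + \frac{1}{M + 1}\right) = 2 M \left(M + \frac{1}{1 + M}\right)$)
$- 79 E{\left(-4 \right)} + I{\left(h{\left(-1,5 \right)} \right)} = - 79 \left(6 + \left(-4\right)^{2}\right) + 2 \cdot 5 \frac{1}{1 + 5} \left(1 + 5 \left(1 + 5\right)\right) = - 79 \left(6 + 16\right) + 2 \cdot 5 \cdot \frac{1}{6} \left(1 + 5 \cdot 6\right) = \left(-79\right) 22 + 2 \cdot 5 \cdot \frac{1}{6} \left(1 + 30\right) = -1738 + 2 \cdot 5 \cdot \frac{1}{6} \cdot 31 = -1738 + \frac{155}{3} = - \frac{5059}{3}$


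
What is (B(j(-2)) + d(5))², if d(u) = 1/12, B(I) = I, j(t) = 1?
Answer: 169/144 ≈ 1.1736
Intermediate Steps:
d(u) = 1/12
(B(j(-2)) + d(5))² = (1 + 1/12)² = (13/12)² = 169/144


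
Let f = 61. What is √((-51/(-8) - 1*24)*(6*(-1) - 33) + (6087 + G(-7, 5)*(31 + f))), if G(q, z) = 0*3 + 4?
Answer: √114278/4 ≈ 84.513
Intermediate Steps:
G(q, z) = 4 (G(q, z) = 0 + 4 = 4)
√((-51/(-8) - 1*24)*(6*(-1) - 33) + (6087 + G(-7, 5)*(31 + f))) = √((-51/(-8) - 1*24)*(6*(-1) - 33) + (6087 + 4*(31 + 61))) = √((-51*(-⅛) - 24)*(-6 - 33) + (6087 + 4*92)) = √((51/8 - 24)*(-39) + (6087 + 368)) = √(-141/8*(-39) + 6455) = √(5499/8 + 6455) = √(57139/8) = √114278/4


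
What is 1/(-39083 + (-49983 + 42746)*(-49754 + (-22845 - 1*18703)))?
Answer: 1/660713491 ≈ 1.5135e-9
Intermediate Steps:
1/(-39083 + (-49983 + 42746)*(-49754 + (-22845 - 1*18703))) = 1/(-39083 - 7237*(-49754 + (-22845 - 18703))) = 1/(-39083 - 7237*(-49754 - 41548)) = 1/(-39083 - 7237*(-91302)) = 1/(-39083 + 660752574) = 1/660713491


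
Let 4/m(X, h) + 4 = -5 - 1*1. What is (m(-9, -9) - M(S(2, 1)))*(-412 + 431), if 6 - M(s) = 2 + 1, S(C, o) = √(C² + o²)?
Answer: -323/5 ≈ -64.600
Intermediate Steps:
m(X, h) = -⅖ (m(X, h) = 4/(-4 + (-5 - 1*1)) = 4/(-4 + (-5 - 1)) = 4/(-4 - 6) = 4/(-10) = 4*(-⅒) = -⅖)
M(s) = 3 (M(s) = 6 - (2 + 1) = 6 - 1*3 = 6 - 3 = 3)
(m(-9, -9) - M(S(2, 1)))*(-412 + 431) = (-⅖ - 1*3)*(-412 + 431) = (-⅖ - 3)*19 = -17/5*19 = -323/5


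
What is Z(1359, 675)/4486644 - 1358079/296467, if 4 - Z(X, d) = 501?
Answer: -6093364340975/1330141886748 ≈ -4.5810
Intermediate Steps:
Z(X, d) = -497 (Z(X, d) = 4 - 1*501 = 4 - 501 = -497)
Z(1359, 675)/4486644 - 1358079/296467 = -497/4486644 - 1358079/296467 = -6093364340975/1330141886748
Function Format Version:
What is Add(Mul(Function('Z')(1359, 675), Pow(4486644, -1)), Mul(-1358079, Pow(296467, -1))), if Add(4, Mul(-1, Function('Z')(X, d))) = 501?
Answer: Rational(-6093364340975, 1330141886748) ≈ -4.5810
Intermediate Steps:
Function('Z')(X, d) = -497 (Function('Z')(X, d) = Add(4, Mul(-1, 501)) = Add(4, -501) = -497)
Add(Mul(Function('Z')(1359, 675), Pow(4486644, -1)), Mul(-1358079, Pow(296467, -1))) = Add(Mul(-497, Pow(4486644, -1)), Mul(-1358079, Pow(296467, -1))) = Add(Mul(-497, Rational(1, 4486644)), Mul(-1358079, Rational(1, 296467))) = Add(Rational(-497, 4486644), Rational(-1358079, 296467)) = Rational(-6093364340975, 1330141886748)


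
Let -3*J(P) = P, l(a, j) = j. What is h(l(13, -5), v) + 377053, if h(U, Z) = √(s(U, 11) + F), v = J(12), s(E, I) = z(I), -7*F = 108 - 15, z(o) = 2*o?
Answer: 377053 + √427/7 ≈ 3.7706e+5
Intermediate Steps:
F = -93/7 (F = -(108 - 15)/7 = -⅐*93 = -93/7 ≈ -13.286)
J(P) = -P/3
s(E, I) = 2*I
v = -4 (v = -⅓*12 = -4)
h(U, Z) = √427/7 (h(U, Z) = √(2*11 - 93/7) = √(22 - 93/7) = √(61/7) = √427/7)
h(l(13, -5), v) + 377053 = √427/7 + 377053 = 377053 + √427/7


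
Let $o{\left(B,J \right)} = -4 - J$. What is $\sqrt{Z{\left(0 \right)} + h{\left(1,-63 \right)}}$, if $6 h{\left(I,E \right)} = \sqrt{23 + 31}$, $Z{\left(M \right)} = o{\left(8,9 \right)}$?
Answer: $\frac{\sqrt{-52 + 2 \sqrt{6}}}{2} \approx 3.4315 i$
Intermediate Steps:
$Z{\left(M \right)} = -13$ ($Z{\left(M \right)} = -4 - 9 = -13$)
$h{\left(I,E \right)} = \frac{\sqrt{6}}{2}$ ($h{\left(I,E \right)} = \frac{\sqrt{23 + 31}}{6} = \frac{\sqrt{54}}{6} = \frac{3 \sqrt{6}}{6} = \frac{\sqrt{6}}{2}$)
$\sqrt{Z{\left(0 \right)} + h{\left(1,-63 \right)}} = \sqrt{-13 + \frac{\sqrt{6}}{2}}$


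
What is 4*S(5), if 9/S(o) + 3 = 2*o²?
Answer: 36/47 ≈ 0.76596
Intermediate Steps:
S(o) = 9/(-3 + 2*o²)
4*S(5) = 4*(9/(-3 + 2*5²)) = 4*(9/(-3 + 2*25)) = 4*(9/(-3 + 50)) = 4*(9/47) = 36/47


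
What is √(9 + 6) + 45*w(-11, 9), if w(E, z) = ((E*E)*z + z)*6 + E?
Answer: 295965 + √15 ≈ 2.9597e+5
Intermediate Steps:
w(E, z) = E + 6*z + 6*z*E² (w(E, z) = (E²*z + z)*6 + E = (z*E² + z)*6 + E = (z + z*E²)*6 + E = (6*z + 6*z*E²) + E = E + 6*z + 6*z*E²)
√(9 + 6) + 45*w(-11, 9) = √(9 + 6) + 45*(-11 + 6*9 + 6*9*(-11)²) = √15 + 45*(-11 + 54 + 6*9*121) = √15 + 45*(-11 + 54 + 6534) = √15 + 45*6577 = √15 + 295965 = 295965 + √15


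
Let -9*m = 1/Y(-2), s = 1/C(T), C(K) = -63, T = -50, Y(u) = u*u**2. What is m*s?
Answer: -1/4536 ≈ -0.00022046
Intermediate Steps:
Y(u) = u**3
s = -1/63 (s = 1/(-63) = -1/63 ≈ -0.015873)
m = 1/72 (m = -1/(9*((-2)**3)) = -1/9/(-8) = -1/9*(-1/8) = 1/72 ≈ 0.013889)
m*s = (1/72)*(-1/63) = -1/4536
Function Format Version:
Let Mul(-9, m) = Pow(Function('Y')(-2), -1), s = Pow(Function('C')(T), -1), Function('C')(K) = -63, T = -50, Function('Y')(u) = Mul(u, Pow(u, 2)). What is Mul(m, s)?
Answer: Rational(-1, 4536) ≈ -0.00022046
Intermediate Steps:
Function('Y')(u) = Pow(u, 3)
s = Rational(-1, 63) (s = Pow(-63, -1) = Rational(-1, 63) ≈ -0.015873)
m = Rational(1, 72) (m = Mul(Rational(-1, 9), Pow(Pow(-2, 3), -1)) = Mul(Rational(-1, 9), Pow(-8, -1)) = Mul(Rational(-1, 9), Rational(-1, 8)) = Rational(1, 72) ≈ 0.013889)
Mul(m, s) = Mul(Rational(1, 72), Rational(-1, 63)) = Rational(-1, 4536)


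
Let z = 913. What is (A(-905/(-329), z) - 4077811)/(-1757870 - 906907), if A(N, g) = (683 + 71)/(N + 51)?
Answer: 12018626943/7853986078 ≈ 1.5303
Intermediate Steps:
A(N, g) = 754/(51 + N)
(A(-905/(-329), z) - 4077811)/(-1757870 - 906907) = (754/(51 - 905/(-329)) - 4077811)/(-1757870 - 906907) = (754/(51 - 905*(-1/329)) - 4077811)/(-2664777) = (754/(51 + 905/329) - 4077811)*(-1/2664777) = (754/(17684/329) - 4077811)*(-1/2664777) = (754*(329/17684) - 4077811)*(-1/2664777) = (124033/8842 - 4077811)*(-1/2664777) = -36055880829/8842*(-1/2664777) = 12018626943/7853986078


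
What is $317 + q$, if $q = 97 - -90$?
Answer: $504$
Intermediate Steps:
$q = 187$ ($q = 97 + 90 = 187$)
$317 + q = 317 + 187 = 504$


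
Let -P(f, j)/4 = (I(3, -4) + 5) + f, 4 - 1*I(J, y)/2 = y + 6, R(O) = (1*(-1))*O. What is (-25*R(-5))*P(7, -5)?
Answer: 8000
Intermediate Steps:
R(O) = -O
I(J, y) = -4 - 2*y (I(J, y) = 8 - 2*(y + 6) = 8 - 2*(6 + y) = 8 + (-12 - 2*y) = -4 - 2*y)
P(f, j) = -36 - 4*f (P(f, j) = -4*(((-4 - 2*(-4)) + 5) + f) = -4*(((-4 + 8) + 5) + f) = -4*((4 + 5) + f) = -4*(9 + f) = -36 - 4*f)
(-25*R(-5))*P(7, -5) = (-(-25)*(-5))*(-36 - 4*7) = (-25*5)*(-36 - 28) = -125*(-64) = 8000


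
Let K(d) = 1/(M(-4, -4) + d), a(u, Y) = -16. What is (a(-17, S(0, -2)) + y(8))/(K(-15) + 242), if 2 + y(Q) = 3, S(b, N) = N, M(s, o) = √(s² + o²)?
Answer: -700365/11295593 - 60*√2/11295593 ≈ -0.062011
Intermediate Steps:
M(s, o) = √(o² + s²)
y(Q) = 1 (y(Q) = -2 + 3 = 1)
K(d) = 1/(d + 4*√2) (K(d) = 1/(√((-4)² + (-4)²) + d) = 1/(√(16 + 16) + d) = 1/(√32 + d) = 1/(4*√2 + d) = 1/(d + 4*√2))
(a(-17, S(0, -2)) + y(8))/(K(-15) + 242) = (-16 + 1)/(1/(-15 + 4*√2) + 242) = -15/(242 + 1/(-15 + 4*√2))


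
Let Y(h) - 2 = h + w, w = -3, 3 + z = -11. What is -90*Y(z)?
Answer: 1350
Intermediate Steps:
z = -14 (z = -3 - 11 = -14)
Y(h) = -1 + h (Y(h) = 2 + (h - 3) = 2 + (-3 + h) = -1 + h)
-90*Y(z) = -90*(-1 - 14) = -90*(-15) = 1350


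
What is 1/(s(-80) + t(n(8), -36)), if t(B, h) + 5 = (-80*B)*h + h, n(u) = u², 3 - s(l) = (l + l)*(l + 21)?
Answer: 1/174842 ≈ 5.7194e-6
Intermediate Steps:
s(l) = 3 - 2*l*(21 + l) (s(l) = 3 - (l + l)*(l + 21) = 3 - 2*l*(21 + l))
t(B, h) = -5 + h - 80*B*h (t(B, h) = -5 + ((-80*B)*h + h) = -5 + (-80*B*h + h) = -5 + (h - 80*B*h) = -5 + h - 80*B*h)
1/(s(-80) + t(n(8), -36)) = 1/((3 - 42*(-80) - 2*(-80)²) + (-5 - 36 - 80*8²*(-36))) = 1/((3 + 3360 - 2*6400) + (-5 - 36 - 80*64*(-36))) = 1/((3 + 3360 - 12800) + (-5 - 36 + 184320)) = 1/(-9437 + 184279) = 1/174842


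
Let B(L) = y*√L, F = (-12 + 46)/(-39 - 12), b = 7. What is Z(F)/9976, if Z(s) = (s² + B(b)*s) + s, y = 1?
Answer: -1/44892 - √7/14964 ≈ -0.00019908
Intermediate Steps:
F = -⅔ (F = 34/(-51) = 34*(-1/51) = -⅔ ≈ -0.66667)
B(L) = √L (B(L) = 1*√L = √L)
Z(s) = s + s² + s*√7 (Z(s) = (s² + √7*s) + s = (s² + s*√7) + s = s + s² + s*√7)
Z(F)/9976 = -2*(1 - ⅔ + √7)/3/9976 = -2*(⅓ + √7)/3*(1/9976) = (-2/9 - 2*√7/3)*(1/9976) = -1/44892 - √7/14964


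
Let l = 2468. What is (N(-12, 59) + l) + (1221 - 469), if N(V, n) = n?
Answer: 3279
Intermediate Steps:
(N(-12, 59) + l) + (1221 - 469) = (59 + 2468) + (1221 - 469) = 2527 + 752 = 3279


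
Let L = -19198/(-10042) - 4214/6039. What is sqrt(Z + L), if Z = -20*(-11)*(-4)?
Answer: I*sqrt(89774115605324623)/10107273 ≈ 29.644*I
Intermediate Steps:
L = 36809867/30321819 (L = -19198*(-1/10042) - 4214*1/6039 = 9599/5021 - 4214/6039 = 36809867/30321819 ≈ 1.2140)
Z = -880 (Z = 220*(-4) = -880)
sqrt(Z + L) = sqrt(-880 + 36809867/30321819) = sqrt(-26646390853/30321819) = I*sqrt(89774115605324623)/10107273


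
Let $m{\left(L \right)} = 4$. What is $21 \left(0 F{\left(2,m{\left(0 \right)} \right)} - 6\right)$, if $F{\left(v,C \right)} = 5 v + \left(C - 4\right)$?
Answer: $-126$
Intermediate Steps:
$F{\left(v,C \right)} = -4 + C + 5 v$ ($F{\left(v,C \right)} = 5 v + \left(C - 4\right) = 5 v + \left(-4 + C\right) = -4 + C + 5 v$)
$21 \left(0 F{\left(2,m{\left(0 \right)} \right)} - 6\right) = 21 \left(0 \left(-4 + 4 + 5 \cdot 2\right) - 6\right) = 21 \left(0 \left(-4 + 4 + 10\right) - 6\right) = 21 \left(0 \cdot 10 - 6\right) = 21 \left(0 - 6\right) = 21 \left(-6\right) = -126$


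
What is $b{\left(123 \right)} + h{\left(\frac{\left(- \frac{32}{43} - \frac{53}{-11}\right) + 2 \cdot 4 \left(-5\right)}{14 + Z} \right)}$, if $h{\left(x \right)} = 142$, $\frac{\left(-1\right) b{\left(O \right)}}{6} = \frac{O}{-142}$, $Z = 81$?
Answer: $\frac{10451}{71} \approx 147.2$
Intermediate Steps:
$b{\left(O \right)} = \frac{3 O}{71}$ ($b{\left(O \right)} = - 6 \frac{O}{-142} = - 6 O \left(- \frac{1}{142}\right) = - 6 \left(- \frac{O}{142}\right) = \frac{3 O}{71}$)
$b{\left(123 \right)} + h{\left(\frac{\left(- \frac{32}{43} - \frac{53}{-11}\right) + 2 \cdot 4 \left(-5\right)}{14 + Z} \right)} = \frac{3}{71} \cdot 123 + 142 = \frac{369}{71} + 142 = \frac{10451}{71}$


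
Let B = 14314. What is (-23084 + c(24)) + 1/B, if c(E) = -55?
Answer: -331211645/14314 ≈ -23139.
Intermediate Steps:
(-23084 + c(24)) + 1/B = (-23084 - 55) + 1/14314 = -23139 + 1/14314 = -331211645/14314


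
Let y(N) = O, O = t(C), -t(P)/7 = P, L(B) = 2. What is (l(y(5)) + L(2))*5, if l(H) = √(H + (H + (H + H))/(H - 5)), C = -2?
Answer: 10 + 10*√42/3 ≈ 31.602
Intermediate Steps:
t(P) = -7*P
O = 14 (O = -7*(-2) = 14)
y(N) = 14
l(H) = √(H + 3*H/(-5 + H)) (l(H) = √(H + (H + 2*H)/(-5 + H)) = √(H + (3*H)/(-5 + H)) = √(H + 3*H/(-5 + H)))
(l(y(5)) + L(2))*5 = (√(14*(-2 + 14)/(-5 + 14)) + 2)*5 = (√(14*12/9) + 2)*5 = (√(14*(⅑)*12) + 2)*5 = (√(56/3) + 2)*5 = (2*√42/3 + 2)*5 = (2 + 2*√42/3)*5 = 10 + 10*√42/3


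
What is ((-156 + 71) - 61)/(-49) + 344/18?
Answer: 9742/441 ≈ 22.091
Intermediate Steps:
((-156 + 71) - 61)/(-49) + 344/18 = (-85 - 61)*(-1/49) + 344*(1/18) = -146*(-1/49) + 172/9 = 146/49 + 172/9 = 9742/441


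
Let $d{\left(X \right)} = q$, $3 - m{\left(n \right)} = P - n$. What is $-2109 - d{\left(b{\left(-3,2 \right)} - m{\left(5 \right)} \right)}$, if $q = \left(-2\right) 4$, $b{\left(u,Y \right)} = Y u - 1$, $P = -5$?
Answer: $-2101$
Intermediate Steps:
$m{\left(n \right)} = 8 + n$ ($m{\left(n \right)} = 3 - \left(-5 - n\right) = 3 + \left(5 + n\right) = 8 + n$)
$b{\left(u,Y \right)} = -1 + Y u$
$q = -8$
$d{\left(X \right)} = -8$
$-2109 - d{\left(b{\left(-3,2 \right)} - m{\left(5 \right)} \right)} = -2109 - -8 = -2109 + 8 = -2101$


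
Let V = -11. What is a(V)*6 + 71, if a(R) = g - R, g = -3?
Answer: 119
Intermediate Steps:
a(R) = -3 - R
a(V)*6 + 71 = (-3 - 1*(-11))*6 + 71 = (-3 + 11)*6 + 71 = 8*6 + 71 = 48 + 71 = 119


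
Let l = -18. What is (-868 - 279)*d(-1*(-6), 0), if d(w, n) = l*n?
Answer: 0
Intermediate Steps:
d(w, n) = -18*n
(-868 - 279)*d(-1*(-6), 0) = (-868 - 279)*(-18*0) = -1147*0 = 0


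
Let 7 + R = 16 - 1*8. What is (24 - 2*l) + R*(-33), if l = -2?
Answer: -5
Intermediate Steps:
R = 1 (R = -7 + (16 - 1*8) = -7 + (16 - 8) = -7 + 8 = 1)
(24 - 2*l) + R*(-33) = (24 - 2*(-2)) + 1*(-33) = (24 - 1*(-4)) - 33 = (24 + 4) - 33 = 28 - 33 = -5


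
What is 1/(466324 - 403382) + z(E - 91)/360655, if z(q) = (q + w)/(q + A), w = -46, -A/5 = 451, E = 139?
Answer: 795839701/50099665851070 ≈ 1.5885e-5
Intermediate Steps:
A = -2255 (A = -5*451 = -2255)
z(q) = (-46 + q)/(-2255 + q) (z(q) = (q - 46)/(q - 2255) = (-46 + q)/(-2255 + q))
1/(466324 - 403382) + z(E - 91)/360655 = 1/(466324 - 403382) + ((-46 + (139 - 91))/(-2255 + (139 - 91)))/360655 = 1/62942 + ((-46 + 48)/(-2255 + 48))*(1/360655) = 1/62942 + (2/(-2207))*(1/360655) = 1/62942 - 1/2207*2*(1/360655) = 1/62942 - 2/2207*1/360655 = 1/62942 - 2/795965585 = 795839701/50099665851070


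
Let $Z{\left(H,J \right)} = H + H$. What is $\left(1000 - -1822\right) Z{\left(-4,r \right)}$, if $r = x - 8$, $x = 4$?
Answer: $-22576$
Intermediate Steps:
$r = -4$ ($r = 4 - 8 = -4$)
$Z{\left(H,J \right)} = 2 H$
$\left(1000 - -1822\right) Z{\left(-4,r \right)} = \left(1000 - -1822\right) 2 \left(-4\right) = \left(1000 + 1822\right) \left(-8\right) = 2822 \left(-8\right) = -22576$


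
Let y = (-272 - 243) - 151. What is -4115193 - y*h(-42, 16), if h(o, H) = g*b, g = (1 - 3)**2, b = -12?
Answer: -4147161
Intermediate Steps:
g = 4 (g = (-2)**2 = 4)
y = -666 (y = -515 - 151 = -666)
h(o, H) = -48 (h(o, H) = 4*(-12) = -48)
-4115193 - y*h(-42, 16) = -4115193 - (-666)*(-48) = -4115193 - 1*31968 = -4115193 - 31968 = -4147161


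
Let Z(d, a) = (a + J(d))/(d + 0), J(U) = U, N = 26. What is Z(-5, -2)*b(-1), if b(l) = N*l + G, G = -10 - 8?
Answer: -308/5 ≈ -61.600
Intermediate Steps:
G = -18
Z(d, a) = (a + d)/d (Z(d, a) = (a + d)/(d + 0) = (a + d)/d)
b(l) = -18 + 26*l (b(l) = 26*l - 18 = -18 + 26*l)
Z(-5, -2)*b(-1) = ((-2 - 5)/(-5))*(-18 + 26*(-1)) = (-⅕*(-7))*(-18 - 26) = (7/5)*(-44) = -308/5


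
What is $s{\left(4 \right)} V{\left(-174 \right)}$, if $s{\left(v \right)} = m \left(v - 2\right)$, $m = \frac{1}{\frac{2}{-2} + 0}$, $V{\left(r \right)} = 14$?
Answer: $-28$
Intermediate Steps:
$m = -1$ ($m = \frac{1}{2 \left(- \frac{1}{2}\right) + 0} = \frac{1}{-1 + 0} = \frac{1}{-1} = -1$)
$s{\left(v \right)} = 2 - v$ ($s{\left(v \right)} = - (v - 2) = - (-2 + v) = 2 - v$)
$s{\left(4 \right)} V{\left(-174 \right)} = \left(2 - 4\right) 14 = \left(-2\right) 14 = -28$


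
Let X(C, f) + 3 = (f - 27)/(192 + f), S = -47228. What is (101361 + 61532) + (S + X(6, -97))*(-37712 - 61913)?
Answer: 89407944792/19 ≈ 4.7057e+9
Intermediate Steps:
X(C, f) = -3 + (-27 + f)/(192 + f) (X(C, f) = -3 + (f - 27)/(192 + f) = -3 + (-27 + f)/(192 + f))
(101361 + 61532) + (S + X(6, -97))*(-37712 - 61913) = (101361 + 61532) + (-47228 + (-603 - 2*(-97))/(192 - 97))*(-37712 - 61913) = 162893 + (-47228 + (-603 + 194)/95)*(-99625) = 162893 + (-47228 + (1/95)*(-409))*(-99625) = 162893 + (-47228 - 409/95)*(-99625) = 162893 - 4487069/95*(-99625) = 162893 + 89404849825/19 = 89407944792/19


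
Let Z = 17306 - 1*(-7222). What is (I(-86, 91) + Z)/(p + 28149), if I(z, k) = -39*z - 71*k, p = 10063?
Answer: 21421/38212 ≈ 0.56058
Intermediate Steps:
Z = 24528 (Z = 17306 + 7222 = 24528)
I(z, k) = -71*k - 39*z
(I(-86, 91) + Z)/(p + 28149) = ((-71*91 - 39*(-86)) + 24528)/(10063 + 28149) = ((-6461 + 3354) + 24528)/38212 = (-3107 + 24528)*(1/38212) = 21421*(1/38212) = 21421/38212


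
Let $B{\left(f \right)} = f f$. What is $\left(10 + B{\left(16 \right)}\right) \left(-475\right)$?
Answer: $-126350$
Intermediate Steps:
$B{\left(f \right)} = f^{2}$
$\left(10 + B{\left(16 \right)}\right) \left(-475\right) = \left(10 + 16^{2}\right) \left(-475\right) = \left(10 + 256\right) \left(-475\right) = 266 \left(-475\right) = -126350$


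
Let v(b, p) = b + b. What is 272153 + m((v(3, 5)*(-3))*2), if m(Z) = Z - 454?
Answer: 271663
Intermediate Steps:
v(b, p) = 2*b
m(Z) = -454 + Z
272153 + m((v(3, 5)*(-3))*2) = 272153 + (-454 + ((2*3)*(-3))*2) = 272153 + (-454 + (6*(-3))*2) = 272153 + (-454 - 18*2) = 272153 + (-454 - 36) = 272153 - 490 = 271663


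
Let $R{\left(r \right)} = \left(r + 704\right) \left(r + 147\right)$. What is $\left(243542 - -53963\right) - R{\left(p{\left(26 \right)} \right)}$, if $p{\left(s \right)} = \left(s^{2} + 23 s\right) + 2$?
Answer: $-2520035$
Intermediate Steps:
$p{\left(s \right)} = 2 + s^{2} + 23 s$
$R{\left(r \right)} = \left(147 + r\right) \left(704 + r\right)$ ($R{\left(r \right)} = \left(704 + r\right) \left(147 + r\right) = \left(147 + r\right) \left(704 + r\right)$)
$\left(243542 - -53963\right) - R{\left(p{\left(26 \right)} \right)} = \left(243542 - -53963\right) - \left(103488 + \left(2 + 26^{2} + 23 \cdot 26\right)^{2} + 851 \left(2 + 26^{2} + 23 \cdot 26\right)\right) = \left(243542 + 53963\right) - \left(103488 + \left(2 + 676 + 598\right)^{2} + 851 \left(2 + 676 + 598\right)\right) = 297505 - \left(103488 + 1276^{2} + 851 \cdot 1276\right) = 297505 - \left(103488 + 1628176 + 1085876\right) = 297505 - 2817540 = -2520035$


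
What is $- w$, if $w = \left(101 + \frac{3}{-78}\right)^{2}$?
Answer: $- \frac{6890625}{676} \approx -10193.0$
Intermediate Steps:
$w = \frac{6890625}{676}$ ($w = \left(101 + 3 \left(- \frac{1}{78}\right)\right)^{2} = \left(101 - \frac{1}{26}\right)^{2} = \left(\frac{2625}{26}\right)^{2} = \frac{6890625}{676} \approx 10193.0$)
$- w = \left(-1\right) \frac{6890625}{676} = - \frac{6890625}{676}$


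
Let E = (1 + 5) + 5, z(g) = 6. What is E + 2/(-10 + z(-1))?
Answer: 21/2 ≈ 10.500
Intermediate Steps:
E = 11 (E = 6 + 5 = 11)
E + 2/(-10 + z(-1)) = 11 + 2/(-10 + 6) = 11 + 2/(-4) = 11 - ¼*2 = 11 - ½ = 21/2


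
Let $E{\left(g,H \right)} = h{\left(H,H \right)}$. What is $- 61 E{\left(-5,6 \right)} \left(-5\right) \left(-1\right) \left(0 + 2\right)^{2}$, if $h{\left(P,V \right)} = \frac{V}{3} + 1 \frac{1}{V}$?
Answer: $- \frac{7930}{3} \approx -2643.3$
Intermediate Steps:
$h{\left(P,V \right)} = \frac{1}{V} + \frac{V}{3}$ ($h{\left(P,V \right)} = V \frac{1}{3} + \frac{1}{V} = \frac{V}{3} + \frac{1}{V} = \frac{1}{V} + \frac{V}{3}$)
$E{\left(g,H \right)} = \frac{1}{H} + \frac{H}{3}$
$- 61 E{\left(-5,6 \right)} \left(-5\right) \left(-1\right) \left(0 + 2\right)^{2} = - 61 \left(\frac{1}{6} + \frac{1}{3} \cdot 6\right) \left(-5\right) \left(-1\right) \left(0 + 2\right)^{2} = - 61 \left(\frac{1}{6} + 2\right) \left(-5\right) \left(-1\right) 2^{2} = - 61 \cdot \frac{13}{6} \left(-5\right) \left(-1\right) 4 = - 61 \left(\left(- \frac{65}{6}\right) \left(-1\right)\right) 4 = \left(-61\right) \frac{65}{6} \cdot 4 = \left(- \frac{3965}{6}\right) 4 = - \frac{7930}{3}$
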